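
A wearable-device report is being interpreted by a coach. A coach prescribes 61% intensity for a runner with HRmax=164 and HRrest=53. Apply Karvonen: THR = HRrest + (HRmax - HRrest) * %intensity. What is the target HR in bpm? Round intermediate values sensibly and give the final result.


Heart rate reserve = 164 - 53 = 111
Intensity fraction = 61 / 100 = 0.61
THR = 53 + 111 * 0.61 = 120.71 bpm

120.71 bpm


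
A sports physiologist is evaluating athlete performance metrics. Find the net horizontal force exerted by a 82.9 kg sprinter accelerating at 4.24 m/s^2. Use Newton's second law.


Newton's second law: F = m * a
F = 82.9 * 4.24 = 351.5 N

351.5 N


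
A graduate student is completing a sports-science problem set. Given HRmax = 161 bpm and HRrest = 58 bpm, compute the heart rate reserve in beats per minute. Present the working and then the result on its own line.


Heart rate reserve = maximum HR minus resting HR
HRR = 161 - 58 = 103 bpm

103 bpm


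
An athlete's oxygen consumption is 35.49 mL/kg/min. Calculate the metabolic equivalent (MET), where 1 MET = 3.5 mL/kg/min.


MET = VO2 / 3.5
= 35.49 / 3.5
= 10.14 METs

10.14 METs


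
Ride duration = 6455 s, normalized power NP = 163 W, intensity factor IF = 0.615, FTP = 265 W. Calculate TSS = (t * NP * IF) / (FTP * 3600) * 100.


Numerator = 6455 * 163 * 0.615 = 647081.475
Denominator = 265 * 3600 = 954000
TSS = 647081.475 / 954000 * 100
= 67.83

67.83 TSS


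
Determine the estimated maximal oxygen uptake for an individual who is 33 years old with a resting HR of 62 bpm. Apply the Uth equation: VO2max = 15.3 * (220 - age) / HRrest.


HRmax = 220 - 33 = 187
VO2max = 15.3 * (187 / 62)
= 15.3 * 3.0161
= 46.15 mL/kg/min

46.15 mL/kg/min


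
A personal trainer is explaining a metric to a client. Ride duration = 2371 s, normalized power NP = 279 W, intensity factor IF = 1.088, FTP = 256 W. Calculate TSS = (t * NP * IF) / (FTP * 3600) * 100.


Numerator = 2371 * 279 * 1.088 = 719721.792
Denominator = 256 * 3600 = 921600
TSS = 719721.792 / 921600 * 100
= 78.09

78.09 TSS


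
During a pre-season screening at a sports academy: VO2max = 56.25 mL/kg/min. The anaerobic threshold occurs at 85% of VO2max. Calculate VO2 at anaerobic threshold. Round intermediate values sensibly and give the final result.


AT fraction = 85 / 100 = 0.85
AT VO2 = 56.25 * 0.85
= 47.81 mL/kg/min

47.81 mL/kg/min


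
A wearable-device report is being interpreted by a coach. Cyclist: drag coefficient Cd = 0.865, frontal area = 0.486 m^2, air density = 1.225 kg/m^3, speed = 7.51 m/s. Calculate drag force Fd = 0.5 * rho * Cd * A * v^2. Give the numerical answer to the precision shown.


v^2 = 7.51^2 = 56.4001
Fd = 0.5 * 1.225 * 0.865 * 0.486 * 56.4001
= 14.522 N

14.522 N


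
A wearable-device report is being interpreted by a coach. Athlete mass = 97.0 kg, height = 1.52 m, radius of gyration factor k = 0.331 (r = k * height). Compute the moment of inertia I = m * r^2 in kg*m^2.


r = k * height = 0.331 * 1.52 = 0.50312 m
r^2 = 0.50312^2 = 0.25313
I = 97.0 * 0.25313 = 24.554 kg*m^2

24.554 kg*m^2


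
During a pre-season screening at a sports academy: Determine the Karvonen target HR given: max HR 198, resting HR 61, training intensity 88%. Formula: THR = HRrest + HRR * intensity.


HRR = HRmax - HRrest = 198 - 61 = 137
THR = 61 + 137 * 0.88
= 181.56 bpm

181.56 bpm


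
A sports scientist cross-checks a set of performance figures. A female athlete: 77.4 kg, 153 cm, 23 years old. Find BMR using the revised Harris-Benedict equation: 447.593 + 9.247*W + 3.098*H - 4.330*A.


Intercept = 447.593
Weight contribution = 9.247 * 77.4 = 715.7178
Height contribution = 3.098 * 153 = 473.994
Age contribution = 4.33 * 23 = 99.59
BMR = 447.593 + 715.7178 + 473.994 - 99.59
= 1537.71 kcal/day

1537.71 kcal/day


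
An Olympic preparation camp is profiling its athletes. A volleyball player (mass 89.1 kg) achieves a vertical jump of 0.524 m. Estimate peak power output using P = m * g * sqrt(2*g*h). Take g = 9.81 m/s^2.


2 * g * h = 2 * 9.81 * 0.524 = 10.28088
sqrt(10.28088) = 3.206381 m/s
P = 89.1 * 9.81 * 3.206381 = 2802.6 W

2802.6 W


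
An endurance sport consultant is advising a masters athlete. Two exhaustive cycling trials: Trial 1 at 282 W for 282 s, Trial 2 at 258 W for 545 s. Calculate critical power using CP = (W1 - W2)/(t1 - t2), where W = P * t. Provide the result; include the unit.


W1 = 282 * 282 = 79524 J
W2 = 258 * 545 = 140610 J
CP = (79524 - 140610) / (282 - 545)
= -61086 / -263
= 232.27 W

232.27 W


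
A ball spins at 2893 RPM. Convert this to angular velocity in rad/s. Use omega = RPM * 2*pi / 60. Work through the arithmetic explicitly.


omega = 2893 * 2 * pi / 60
= 2893 * 6.28318531 / 60
= 18177.255 / 60
= 302.954 rad/s

302.954 rad/s


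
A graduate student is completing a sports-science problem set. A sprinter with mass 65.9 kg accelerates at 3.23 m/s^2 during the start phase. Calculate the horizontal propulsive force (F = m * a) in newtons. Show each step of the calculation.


F = m * a
= 65.9 * 3.23
= 212.86 N

212.86 N


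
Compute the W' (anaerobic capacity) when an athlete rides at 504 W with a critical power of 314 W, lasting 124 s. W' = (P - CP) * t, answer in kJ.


Above-CP power = 190 W
Duration = 124 s
W' = 190 * 124 = 23560 J
Convert: 23560 / 1000 = 23.56 kJ

23.56 kJ


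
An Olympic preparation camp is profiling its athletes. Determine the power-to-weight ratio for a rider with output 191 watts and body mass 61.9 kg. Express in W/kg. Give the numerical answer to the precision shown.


P/W = 191 / 61.9 = 3.086 W/kg

3.086 W/kg


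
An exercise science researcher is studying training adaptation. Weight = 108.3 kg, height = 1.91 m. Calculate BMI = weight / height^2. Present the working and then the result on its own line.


height^2 = 1.91^2 = 3.6481
BMI = 108.3 / 3.6481 = 29.69 kg/m^2

29.69 kg/m^2


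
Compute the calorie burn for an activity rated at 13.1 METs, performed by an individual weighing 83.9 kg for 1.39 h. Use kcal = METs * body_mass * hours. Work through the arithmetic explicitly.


Product of METs and mass = 13.1 * 83.9 = 1099.09
Total kcal = 1099.09 * 1.39 = 1527.74 kcal

1527.74 kcal


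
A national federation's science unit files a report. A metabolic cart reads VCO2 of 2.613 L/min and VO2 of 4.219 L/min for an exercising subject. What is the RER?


RER = VCO2 / VO2 = 2.613 / 4.219 = 0.6193

0.6193


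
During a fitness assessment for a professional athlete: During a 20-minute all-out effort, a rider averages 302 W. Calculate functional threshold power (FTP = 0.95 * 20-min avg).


FTP = 0.95 * 302
= 286.9 W

286.9 W


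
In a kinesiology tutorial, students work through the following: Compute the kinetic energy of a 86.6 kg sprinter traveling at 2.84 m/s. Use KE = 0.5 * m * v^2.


Velocity squared = 8.0656
KE = 0.5 * 86.6 * 8.0656 = 349.24 J

349.24 J


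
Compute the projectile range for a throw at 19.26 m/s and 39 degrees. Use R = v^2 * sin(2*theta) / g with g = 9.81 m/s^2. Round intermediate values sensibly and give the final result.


Two times the angle = 78 degrees
sin(78) = 0.978148
R = 370.9476 * 0.978148 / 9.81 = 36.987 m

36.987 m


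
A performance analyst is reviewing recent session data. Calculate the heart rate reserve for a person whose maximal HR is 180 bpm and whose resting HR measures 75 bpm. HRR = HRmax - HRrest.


HRmax = 180 bpm
HRrest = 75 bpm
HRR = 180 - 75 = 105 bpm

105 bpm


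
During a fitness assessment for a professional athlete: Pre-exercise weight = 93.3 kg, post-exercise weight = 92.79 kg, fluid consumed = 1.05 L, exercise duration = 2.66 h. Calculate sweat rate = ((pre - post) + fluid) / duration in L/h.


Weight loss = 93.3 - 92.79 = 0.51 kg (approx L)
Total sweat = 0.51 + 1.05 = 1.56 L
Sweat rate = 1.56 / 2.66 = 0.586 L/h

0.586 L/h


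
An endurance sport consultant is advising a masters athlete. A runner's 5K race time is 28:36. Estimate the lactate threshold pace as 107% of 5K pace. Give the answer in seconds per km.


Total race time = 28*60 + 36 = 1716 seconds
5K pace = 1716 / 5 = 343.2 sec/km
LT pace = 343.2 * 1.07 = 367.22 sec/km

367.22 s/km


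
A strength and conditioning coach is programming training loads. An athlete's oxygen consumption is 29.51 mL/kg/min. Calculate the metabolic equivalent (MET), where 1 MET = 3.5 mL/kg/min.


MET = VO2 / 3.5
= 29.51 / 3.5
= 8.43 METs

8.43 METs


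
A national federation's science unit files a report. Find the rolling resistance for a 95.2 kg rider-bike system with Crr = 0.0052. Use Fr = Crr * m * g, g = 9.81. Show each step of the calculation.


m * g = 95.2 * 9.81 = 933.912 N
Fr = 0.0052 * 933.912 = 4.856 N

4.856 N


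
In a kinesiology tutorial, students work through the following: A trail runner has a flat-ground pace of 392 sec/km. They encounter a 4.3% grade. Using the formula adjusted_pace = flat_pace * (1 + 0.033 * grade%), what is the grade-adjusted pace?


Grade factor = 1 + 0.033 * 4.3 = 1.1419
Adjusted = 392 * 1.1419 = 447.62 sec/km

447.62 s/km


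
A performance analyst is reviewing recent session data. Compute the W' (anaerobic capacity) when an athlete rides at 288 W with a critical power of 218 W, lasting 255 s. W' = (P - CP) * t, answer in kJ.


Above-CP power = 70 W
Duration = 255 s
W' = 70 * 255 = 17850 J
Convert: 17850 / 1000 = 17.85 kJ

17.85 kJ


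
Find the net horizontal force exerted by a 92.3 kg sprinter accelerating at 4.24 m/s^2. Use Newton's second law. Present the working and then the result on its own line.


Newton's second law: F = m * a
F = 92.3 * 4.24 = 391.35 N

391.35 N


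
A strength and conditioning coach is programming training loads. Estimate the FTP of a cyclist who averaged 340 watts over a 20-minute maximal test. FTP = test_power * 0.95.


FTP = 340 * 0.95 = 323.0 W

323.0 W


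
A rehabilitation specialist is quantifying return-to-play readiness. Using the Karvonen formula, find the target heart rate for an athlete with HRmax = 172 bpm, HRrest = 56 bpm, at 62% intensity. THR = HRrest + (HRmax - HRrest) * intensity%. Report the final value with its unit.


HRR = 172 - 56 = 116
THR = 56 + 116 * 0.62
= 56 + 71.92
= 127.92 bpm

127.92 bpm


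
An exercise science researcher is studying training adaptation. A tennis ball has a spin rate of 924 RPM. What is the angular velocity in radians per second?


Convert RPM to rad/s: multiply by 2*pi and divide by 60
omega = 924 * 2 * pi / 60
= 96.761 rad/s

96.761 rad/s


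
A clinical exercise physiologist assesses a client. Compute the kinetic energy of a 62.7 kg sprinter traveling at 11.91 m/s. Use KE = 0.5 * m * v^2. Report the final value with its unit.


Velocity squared = 141.8481
KE = 0.5 * 62.7 * 141.8481 = 4446.94 J

4446.94 J


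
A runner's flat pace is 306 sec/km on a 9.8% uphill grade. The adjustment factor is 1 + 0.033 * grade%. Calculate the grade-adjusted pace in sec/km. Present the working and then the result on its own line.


Factor = 1 + 0.033 * 9.8 = 1.3234
Adjusted pace = 306 * 1.3234
= 404.96 sec/km

404.96 s/km


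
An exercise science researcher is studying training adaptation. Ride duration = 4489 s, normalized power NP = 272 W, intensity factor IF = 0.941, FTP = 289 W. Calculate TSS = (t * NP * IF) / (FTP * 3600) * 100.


Numerator = 4489 * 272 * 0.941 = 1148968.528
Denominator = 289 * 3600 = 1040400
TSS = 1148968.528 / 1040400 * 100
= 110.44

110.44 TSS


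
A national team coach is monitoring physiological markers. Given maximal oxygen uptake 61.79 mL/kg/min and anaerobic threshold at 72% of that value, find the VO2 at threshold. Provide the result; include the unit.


Percentage as decimal = 0.72
VO2 at AT = 61.79 * 0.72 = 44.49 mL/kg/min

44.49 mL/kg/min


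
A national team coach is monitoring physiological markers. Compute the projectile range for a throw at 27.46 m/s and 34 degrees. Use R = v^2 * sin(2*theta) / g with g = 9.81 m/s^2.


Two times the angle = 68 degrees
sin(68) = 0.927184
R = 754.0516 * 0.927184 / 9.81 = 71.269 m

71.269 m


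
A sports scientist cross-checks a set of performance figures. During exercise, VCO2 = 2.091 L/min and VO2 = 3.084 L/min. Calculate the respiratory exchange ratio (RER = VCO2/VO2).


RER = VCO2 / VO2
= 2.091 / 3.084
= 0.678

0.678


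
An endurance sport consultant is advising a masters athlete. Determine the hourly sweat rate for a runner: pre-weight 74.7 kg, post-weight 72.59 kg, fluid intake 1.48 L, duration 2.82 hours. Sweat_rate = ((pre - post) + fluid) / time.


Mass lost = 74.7 - 72.59 = 2.11 kg
Add fluid consumed: 2.11 + 1.48 = 3.59 L total sweat
Sweat rate = 3.59 / 2.82 = 1.273 L/h

1.273 L/h


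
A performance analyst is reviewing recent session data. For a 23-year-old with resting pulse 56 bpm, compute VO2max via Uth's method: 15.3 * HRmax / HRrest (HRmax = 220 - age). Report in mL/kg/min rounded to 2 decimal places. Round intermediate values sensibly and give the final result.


Step 1: HRmax = 220 - 23 = 197 bpm
Step 2: Ratio = 197 / 56 = 3.5179
Step 3: VO2max = 15.3 * 3.5179 = 53.82 mL/kg/min

53.82 mL/kg/min


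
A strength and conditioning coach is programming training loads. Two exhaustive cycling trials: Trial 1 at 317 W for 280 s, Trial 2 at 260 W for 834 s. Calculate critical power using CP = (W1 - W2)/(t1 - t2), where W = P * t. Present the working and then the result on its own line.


W1 = 317 * 280 = 88760 J
W2 = 260 * 834 = 216840 J
CP = (88760 - 216840) / (280 - 834)
= -128080 / -554
= 231.19 W

231.19 W


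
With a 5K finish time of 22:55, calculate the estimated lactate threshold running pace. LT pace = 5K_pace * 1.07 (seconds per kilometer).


Race duration = 1375 s for 5 km
Average pace = 1375 / 5 = 275.0 s/km
LT pace = 275.0 * 1.07
= 294.25 s/km

294.25 s/km


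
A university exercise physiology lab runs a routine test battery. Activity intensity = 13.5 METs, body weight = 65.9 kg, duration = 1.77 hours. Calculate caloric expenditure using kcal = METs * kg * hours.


kcal = 13.5 * 65.9 * 1.77
= 889.65 * 1.77
= 1574.68 kcal

1574.68 kcal


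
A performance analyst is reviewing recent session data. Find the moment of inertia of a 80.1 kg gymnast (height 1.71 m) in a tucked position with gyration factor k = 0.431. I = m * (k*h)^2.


Radius of gyration = 0.431 * 1.71 = 0.73701 m
I = 80.1 * 0.73701^2
= 80.1 * 0.543184
= 43.509 kg*m^2

43.509 kg*m^2


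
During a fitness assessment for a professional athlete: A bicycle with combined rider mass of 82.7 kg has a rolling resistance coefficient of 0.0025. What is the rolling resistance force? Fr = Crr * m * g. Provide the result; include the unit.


Fr = 0.0025 * 82.7 * 9.81
= 0.20675 * 9.81
= 2.028 N

2.028 N


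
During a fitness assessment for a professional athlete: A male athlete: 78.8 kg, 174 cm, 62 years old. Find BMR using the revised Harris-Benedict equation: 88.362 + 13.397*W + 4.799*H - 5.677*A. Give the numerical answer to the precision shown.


Intercept = 88.362
Weight contribution = 13.397 * 78.8 = 1055.6836
Height contribution = 4.799 * 174 = 835.026
Age contribution = 5.677 * 62 = 351.974
BMR = 88.362 + 1055.6836 + 835.026 - 351.974
= 1627.1 kcal/day

1627.1 kcal/day


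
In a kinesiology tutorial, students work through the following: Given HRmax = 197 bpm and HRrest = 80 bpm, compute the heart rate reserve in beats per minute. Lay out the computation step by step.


Heart rate reserve = maximum HR minus resting HR
HRR = 197 - 80 = 117 bpm

117 bpm


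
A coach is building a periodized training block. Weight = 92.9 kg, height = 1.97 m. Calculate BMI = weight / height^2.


height^2 = 1.97^2 = 3.8809
BMI = 92.9 / 3.8809 = 23.94 kg/m^2

23.94 kg/m^2


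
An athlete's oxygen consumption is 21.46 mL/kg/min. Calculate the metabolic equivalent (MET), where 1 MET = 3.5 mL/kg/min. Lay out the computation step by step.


MET = VO2 / 3.5
= 21.46 / 3.5
= 6.13 METs

6.13 METs


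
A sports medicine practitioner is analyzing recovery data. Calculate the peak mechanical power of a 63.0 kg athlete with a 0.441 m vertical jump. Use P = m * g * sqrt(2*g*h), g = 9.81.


First, sqrt(2gh) = sqrt(2 * 9.81 * 0.441)
= sqrt(8.65242) = 2.9415 m/s
Power = 63.0 * 9.81 * 2.9415 = 1817.94 W

1817.94 W


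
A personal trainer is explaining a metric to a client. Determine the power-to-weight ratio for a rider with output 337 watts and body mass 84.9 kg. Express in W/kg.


P/W = 337 / 84.9 = 3.969 W/kg

3.969 W/kg


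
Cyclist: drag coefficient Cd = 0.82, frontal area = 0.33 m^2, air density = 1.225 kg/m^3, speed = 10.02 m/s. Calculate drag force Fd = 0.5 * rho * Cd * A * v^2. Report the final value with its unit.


v^2 = 10.02^2 = 100.4004
Fd = 0.5 * 1.225 * 0.82 * 0.33 * 100.4004
= 16.641 N

16.641 N


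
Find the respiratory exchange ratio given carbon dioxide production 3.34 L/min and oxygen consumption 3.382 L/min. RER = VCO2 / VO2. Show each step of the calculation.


VCO2 = 3.34 L/min
VO2 = 3.382 L/min
RER = 3.34 / 3.382 = 0.9876

0.9876


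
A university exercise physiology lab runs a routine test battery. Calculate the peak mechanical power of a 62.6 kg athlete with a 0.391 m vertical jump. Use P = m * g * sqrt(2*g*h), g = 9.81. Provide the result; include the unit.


First, sqrt(2gh) = sqrt(2 * 9.81 * 0.391)
= sqrt(7.67142) = 2.769733 m/s
Power = 62.6 * 9.81 * 2.769733 = 1700.91 W

1700.91 W


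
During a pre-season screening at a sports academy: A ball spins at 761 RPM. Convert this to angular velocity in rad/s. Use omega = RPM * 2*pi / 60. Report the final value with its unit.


omega = 761 * 2 * pi / 60
= 761 * 6.28318531 / 60
= 4781.504 / 60
= 79.692 rad/s

79.692 rad/s


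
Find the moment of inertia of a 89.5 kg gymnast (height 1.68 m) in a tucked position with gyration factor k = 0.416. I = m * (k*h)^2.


Radius of gyration = 0.416 * 1.68 = 0.69888 m
I = 89.5 * 0.69888^2
= 89.5 * 0.488433
= 43.715 kg*m^2

43.715 kg*m^2


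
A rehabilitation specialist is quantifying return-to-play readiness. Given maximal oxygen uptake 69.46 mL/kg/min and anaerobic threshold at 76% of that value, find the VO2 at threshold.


Percentage as decimal = 0.76
VO2 at AT = 69.46 * 0.76 = 52.79 mL/kg/min

52.79 mL/kg/min


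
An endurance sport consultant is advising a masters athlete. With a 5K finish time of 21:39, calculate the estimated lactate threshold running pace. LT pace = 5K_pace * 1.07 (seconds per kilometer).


Race duration = 1299 s for 5 km
Average pace = 1299 / 5 = 259.8 s/km
LT pace = 259.8 * 1.07
= 277.99 s/km

277.99 s/km


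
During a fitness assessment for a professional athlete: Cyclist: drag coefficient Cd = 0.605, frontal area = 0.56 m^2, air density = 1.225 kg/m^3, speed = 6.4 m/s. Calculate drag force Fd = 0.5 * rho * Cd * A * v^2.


v^2 = 6.4^2 = 40.96
Fd = 0.5 * 1.225 * 0.605 * 0.56 * 40.96
= 8.5 N

8.5 N


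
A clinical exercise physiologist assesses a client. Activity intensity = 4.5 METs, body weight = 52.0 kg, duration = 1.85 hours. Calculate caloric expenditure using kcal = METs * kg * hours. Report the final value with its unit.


kcal = 4.5 * 52.0 * 1.85
= 234.0 * 1.85
= 432.9 kcal

432.9 kcal


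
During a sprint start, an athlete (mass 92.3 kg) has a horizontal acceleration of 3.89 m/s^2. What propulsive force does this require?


Propulsive force = mass * acceleration
= 92.3 kg * 3.89 m/s^2
= 359.05 N

359.05 N


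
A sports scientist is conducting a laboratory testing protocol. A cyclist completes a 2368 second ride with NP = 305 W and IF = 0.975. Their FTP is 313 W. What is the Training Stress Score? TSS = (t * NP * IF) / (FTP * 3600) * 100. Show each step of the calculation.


t * NP * IF = 2368 * 305 * 0.975 = 704184.0
FTP * 3600 = 1126800
TSS = (704184.0 / 1126800) * 100 = 62.49

62.49 TSS


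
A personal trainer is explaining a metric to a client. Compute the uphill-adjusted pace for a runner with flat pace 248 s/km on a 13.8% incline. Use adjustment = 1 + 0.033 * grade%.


Adjustment factor = 1 + 0.033 * 13.8 = 1.4554
Grade-adjusted pace = 248 * 1.4554 = 360.94 s/km

360.94 s/km


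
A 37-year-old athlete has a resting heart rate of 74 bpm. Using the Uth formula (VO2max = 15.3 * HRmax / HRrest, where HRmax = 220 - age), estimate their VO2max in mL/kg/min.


HRmax = 220 - 37 = 183 bpm
Ratio = HRmax / HRrest = 183 / 74 = 2.473
VO2max = 15.3 * 2.473 = 37.84 mL/kg/min

37.84 mL/kg/min


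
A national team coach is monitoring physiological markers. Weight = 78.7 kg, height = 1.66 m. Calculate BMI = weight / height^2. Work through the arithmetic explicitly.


height^2 = 1.66^2 = 2.7556
BMI = 78.7 / 2.7556 = 28.56 kg/m^2

28.56 kg/m^2


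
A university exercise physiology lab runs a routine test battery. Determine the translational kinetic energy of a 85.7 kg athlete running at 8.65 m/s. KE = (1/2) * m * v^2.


KE = 0.5 * m * v^2
= 0.5 * 85.7 * 8.65^2
= 0.5 * 85.7 * 74.8225
= 3206.14 J

3206.14 J


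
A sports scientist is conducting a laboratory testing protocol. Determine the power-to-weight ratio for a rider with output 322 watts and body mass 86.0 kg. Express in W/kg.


P/W = 322 / 86.0 = 3.744 W/kg

3.744 W/kg


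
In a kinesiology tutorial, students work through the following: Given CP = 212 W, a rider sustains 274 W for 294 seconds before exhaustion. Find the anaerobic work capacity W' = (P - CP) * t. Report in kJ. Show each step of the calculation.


Excess power = 274 - 212 = 62 W
Work above CP = 62 * 294 = 18228 J
W' = 18.228 kJ

18.228 kJ


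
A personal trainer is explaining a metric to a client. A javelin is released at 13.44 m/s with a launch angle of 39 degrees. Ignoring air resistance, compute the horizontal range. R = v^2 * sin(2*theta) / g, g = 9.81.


Launch speed squared = 180.6336
sin(2 * 39 deg) = 0.978148
Range = 180.6336 * 0.978148 / 9.81
= 18.011 m

18.011 m


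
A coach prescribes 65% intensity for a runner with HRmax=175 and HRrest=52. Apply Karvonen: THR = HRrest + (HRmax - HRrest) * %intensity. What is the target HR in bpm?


Heart rate reserve = 175 - 52 = 123
Intensity fraction = 65 / 100 = 0.65
THR = 52 + 123 * 0.65 = 131.95 bpm

131.95 bpm


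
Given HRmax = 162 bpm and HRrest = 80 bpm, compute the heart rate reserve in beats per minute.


Heart rate reserve = maximum HR minus resting HR
HRR = 162 - 80 = 82 bpm

82 bpm


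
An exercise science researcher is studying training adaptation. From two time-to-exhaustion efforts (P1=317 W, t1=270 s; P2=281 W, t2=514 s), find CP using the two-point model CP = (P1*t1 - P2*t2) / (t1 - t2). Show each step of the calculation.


Work in trial 1 = 85590 J
Work in trial 2 = 144434 J
Delta work = -58844 J
Delta time = -244 s
CP = -58844 / -244 = 241.16 W

241.16 W


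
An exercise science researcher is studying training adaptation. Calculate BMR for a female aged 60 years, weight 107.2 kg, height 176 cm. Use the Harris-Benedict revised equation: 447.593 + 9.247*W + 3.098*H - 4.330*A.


Substituting values:
W term = 9.247 * 107.2 = 991.2784
H term = 3.098 * 176 = 545.248
A term = 4.330 * 60 = 259.8
BMR = 1724.32 kcal/day

1724.32 kcal/day


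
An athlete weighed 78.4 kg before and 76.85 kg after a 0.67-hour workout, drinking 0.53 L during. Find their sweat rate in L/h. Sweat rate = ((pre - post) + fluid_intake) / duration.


Body mass change = 1.55 kg
Total sweat loss = 1.55 + 0.53 = 2.08 L
Rate = 2.08 / 0.67 = 3.104 L/h

3.104 L/h


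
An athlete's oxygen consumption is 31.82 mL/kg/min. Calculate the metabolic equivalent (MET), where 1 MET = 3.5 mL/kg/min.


MET = VO2 / 3.5
= 31.82 / 3.5
= 9.09 METs

9.09 METs


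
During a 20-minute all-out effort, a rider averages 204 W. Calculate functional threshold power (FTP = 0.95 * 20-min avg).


FTP = 0.95 * 204
= 193.8 W

193.8 W


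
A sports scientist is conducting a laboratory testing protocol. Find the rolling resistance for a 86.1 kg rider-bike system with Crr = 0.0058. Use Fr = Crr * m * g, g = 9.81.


m * g = 86.1 * 9.81 = 844.641 N
Fr = 0.0058 * 844.641 = 4.899 N

4.899 N


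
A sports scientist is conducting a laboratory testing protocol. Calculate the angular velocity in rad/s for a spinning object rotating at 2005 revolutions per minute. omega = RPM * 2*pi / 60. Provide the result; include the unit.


omega = RPM * 2*pi / 60
= 2005 * 6.28318531 / 60
= 209.963 rad/s

209.963 rad/s


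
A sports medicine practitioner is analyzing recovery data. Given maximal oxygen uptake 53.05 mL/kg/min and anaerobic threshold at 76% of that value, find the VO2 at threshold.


Percentage as decimal = 0.76
VO2 at AT = 53.05 * 0.76 = 40.32 mL/kg/min

40.32 mL/kg/min


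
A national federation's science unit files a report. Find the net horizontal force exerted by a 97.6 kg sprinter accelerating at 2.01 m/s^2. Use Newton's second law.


Newton's second law: F = m * a
F = 97.6 * 2.01 = 196.18 N

196.18 N


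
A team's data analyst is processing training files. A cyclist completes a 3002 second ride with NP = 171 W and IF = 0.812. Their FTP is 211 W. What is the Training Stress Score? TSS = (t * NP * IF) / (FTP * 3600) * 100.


t * NP * IF = 3002 * 171 * 0.812 = 416833.704
FTP * 3600 = 759600
TSS = (416833.704 / 759600) * 100 = 54.88

54.88 TSS


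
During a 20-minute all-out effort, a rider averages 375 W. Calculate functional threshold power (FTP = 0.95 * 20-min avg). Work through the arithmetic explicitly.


FTP = 0.95 * 375
= 356.25 W

356.25 W


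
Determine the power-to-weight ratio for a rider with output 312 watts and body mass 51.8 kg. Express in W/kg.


P/W = 312 / 51.8 = 6.023 W/kg

6.023 W/kg


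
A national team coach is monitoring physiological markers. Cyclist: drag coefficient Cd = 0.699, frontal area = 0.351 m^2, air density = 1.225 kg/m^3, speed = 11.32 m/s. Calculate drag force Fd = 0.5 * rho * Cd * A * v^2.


v^2 = 11.32^2 = 128.1424
Fd = 0.5 * 1.225 * 0.699 * 0.351 * 128.1424
= 19.257 N

19.257 N


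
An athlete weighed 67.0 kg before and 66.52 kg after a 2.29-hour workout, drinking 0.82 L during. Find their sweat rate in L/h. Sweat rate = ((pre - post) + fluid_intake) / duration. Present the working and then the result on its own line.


Body mass change = 0.48 kg
Total sweat loss = 0.48 + 0.82 = 1.3 L
Rate = 1.3 / 2.29 = 0.568 L/h

0.568 L/h


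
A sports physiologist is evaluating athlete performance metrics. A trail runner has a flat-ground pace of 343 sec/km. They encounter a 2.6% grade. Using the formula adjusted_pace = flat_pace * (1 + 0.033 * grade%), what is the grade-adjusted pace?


Grade factor = 1 + 0.033 * 2.6 = 1.0858
Adjusted = 343 * 1.0858 = 372.43 sec/km

372.43 s/km


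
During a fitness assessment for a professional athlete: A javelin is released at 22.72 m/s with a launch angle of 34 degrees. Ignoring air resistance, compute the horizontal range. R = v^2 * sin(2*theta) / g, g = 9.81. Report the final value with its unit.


Launch speed squared = 516.1984
sin(2 * 34 deg) = 0.927184
Range = 516.1984 * 0.927184 / 9.81
= 48.788 m

48.788 m


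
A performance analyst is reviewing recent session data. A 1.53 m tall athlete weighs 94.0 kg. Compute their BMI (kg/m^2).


height^2 = 2.3409 m^2
BMI = 94.0 / 2.3409 = 40.16 kg/m^2

40.16 kg/m^2


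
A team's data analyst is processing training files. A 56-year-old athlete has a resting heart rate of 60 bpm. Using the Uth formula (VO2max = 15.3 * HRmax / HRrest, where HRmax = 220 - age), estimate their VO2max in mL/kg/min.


HRmax = 220 - 56 = 164 bpm
Ratio = HRmax / HRrest = 164 / 60 = 2.7333
VO2max = 15.3 * 2.7333 = 41.82 mL/kg/min

41.82 mL/kg/min


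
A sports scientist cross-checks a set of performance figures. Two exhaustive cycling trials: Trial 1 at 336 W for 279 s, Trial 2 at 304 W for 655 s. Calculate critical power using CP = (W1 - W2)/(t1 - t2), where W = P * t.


W1 = 336 * 279 = 93744 J
W2 = 304 * 655 = 199120 J
CP = (93744 - 199120) / (279 - 655)
= -105376 / -376
= 280.26 W

280.26 W


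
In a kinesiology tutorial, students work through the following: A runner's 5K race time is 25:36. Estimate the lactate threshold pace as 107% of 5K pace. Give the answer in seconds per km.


Total race time = 25*60 + 36 = 1536 seconds
5K pace = 1536 / 5 = 307.2 sec/km
LT pace = 307.2 * 1.07 = 328.7 sec/km

328.7 s/km


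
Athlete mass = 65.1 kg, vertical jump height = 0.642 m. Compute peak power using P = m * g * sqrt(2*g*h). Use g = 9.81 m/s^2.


sqrt(2 * 9.81 * 0.642) = sqrt(12.59604) = 3.54909 m/s
P = 65.1 * 9.81 * 3.54909
= 2266.56 W

2266.56 W


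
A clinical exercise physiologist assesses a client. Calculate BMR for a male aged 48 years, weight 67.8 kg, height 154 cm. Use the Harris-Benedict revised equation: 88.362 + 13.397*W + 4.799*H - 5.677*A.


Substituting values:
W term = 13.397 * 67.8 = 908.3166
H term = 4.799 * 154 = 739.046
A term = 5.677 * 48 = 272.496
BMR = 1463.23 kcal/day

1463.23 kcal/day


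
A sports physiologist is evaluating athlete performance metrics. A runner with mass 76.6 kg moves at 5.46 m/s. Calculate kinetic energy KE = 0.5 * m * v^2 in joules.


v^2 = 5.46^2 = 29.8116
KE = 0.5 * 76.6 * 29.8116
= 1141.78 J

1141.78 J


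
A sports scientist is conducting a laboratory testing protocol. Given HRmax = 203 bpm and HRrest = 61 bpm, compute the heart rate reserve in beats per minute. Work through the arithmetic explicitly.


Heart rate reserve = maximum HR minus resting HR
HRR = 203 - 61 = 142 bpm

142 bpm


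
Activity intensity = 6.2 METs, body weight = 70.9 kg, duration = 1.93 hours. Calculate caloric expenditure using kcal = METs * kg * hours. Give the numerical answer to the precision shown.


kcal = 6.2 * 70.9 * 1.93
= 439.58 * 1.93
= 848.39 kcal

848.39 kcal


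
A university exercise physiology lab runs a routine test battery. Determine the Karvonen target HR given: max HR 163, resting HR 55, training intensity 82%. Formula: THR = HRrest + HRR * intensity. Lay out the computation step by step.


HRR = HRmax - HRrest = 163 - 55 = 108
THR = 55 + 108 * 0.82
= 143.56 bpm

143.56 bpm


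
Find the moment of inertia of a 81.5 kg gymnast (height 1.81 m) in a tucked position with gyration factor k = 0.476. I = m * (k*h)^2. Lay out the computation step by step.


Radius of gyration = 0.476 * 1.81 = 0.86156 m
I = 81.5 * 0.86156^2
= 81.5 * 0.742286
= 60.496 kg*m^2

60.496 kg*m^2


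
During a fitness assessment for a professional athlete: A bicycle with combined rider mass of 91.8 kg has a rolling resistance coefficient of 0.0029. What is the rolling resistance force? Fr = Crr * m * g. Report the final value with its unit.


Fr = 0.0029 * 91.8 * 9.81
= 0.26622 * 9.81
= 2.612 N

2.612 N


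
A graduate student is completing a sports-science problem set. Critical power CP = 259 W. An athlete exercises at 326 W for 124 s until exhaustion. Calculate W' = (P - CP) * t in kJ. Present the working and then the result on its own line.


P - CP = 326 - 259 = 67 W
W' = 67 * 124 = 8308 J
= 8308 / 1000 = 8.308 kJ

8.308 kJ


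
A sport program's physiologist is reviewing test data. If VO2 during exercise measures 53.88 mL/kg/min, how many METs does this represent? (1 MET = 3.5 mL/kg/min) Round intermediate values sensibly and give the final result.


METs = VO2 / 3.5 = 53.88 / 3.5 = 15.39

15.39 METs


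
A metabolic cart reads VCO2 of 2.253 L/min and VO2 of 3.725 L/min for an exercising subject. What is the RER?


RER = VCO2 / VO2 = 2.253 / 3.725 = 0.6048

0.6048


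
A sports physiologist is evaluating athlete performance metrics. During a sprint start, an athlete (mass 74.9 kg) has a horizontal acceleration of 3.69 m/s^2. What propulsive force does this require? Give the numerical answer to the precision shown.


Propulsive force = mass * acceleration
= 74.9 kg * 3.69 m/s^2
= 276.38 N

276.38 N


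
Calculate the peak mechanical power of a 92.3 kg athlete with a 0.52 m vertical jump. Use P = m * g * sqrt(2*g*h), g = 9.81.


First, sqrt(2gh) = sqrt(2 * 9.81 * 0.52)
= sqrt(10.2024) = 3.19412 m/s
Power = 92.3 * 9.81 * 3.19412 = 2892.16 W

2892.16 W


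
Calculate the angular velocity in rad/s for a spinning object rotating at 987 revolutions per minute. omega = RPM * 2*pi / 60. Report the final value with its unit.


omega = RPM * 2*pi / 60
= 987 * 6.28318531 / 60
= 103.358 rad/s

103.358 rad/s


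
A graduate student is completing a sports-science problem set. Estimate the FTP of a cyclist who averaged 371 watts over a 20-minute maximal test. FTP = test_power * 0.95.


FTP = 371 * 0.95 = 352.45 W

352.45 W


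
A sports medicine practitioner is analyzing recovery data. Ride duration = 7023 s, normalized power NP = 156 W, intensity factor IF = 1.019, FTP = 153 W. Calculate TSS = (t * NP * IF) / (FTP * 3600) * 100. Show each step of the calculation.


Numerator = 7023 * 156 * 1.019 = 1116404.172
Denominator = 153 * 3600 = 550800
TSS = 1116404.172 / 550800 * 100
= 202.69

202.69 TSS


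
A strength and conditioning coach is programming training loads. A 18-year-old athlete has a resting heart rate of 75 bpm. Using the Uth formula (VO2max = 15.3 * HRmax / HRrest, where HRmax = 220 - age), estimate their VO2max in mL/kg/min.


HRmax = 220 - 18 = 202 bpm
Ratio = HRmax / HRrest = 202 / 75 = 2.6933
VO2max = 15.3 * 2.6933 = 41.21 mL/kg/min

41.21 mL/kg/min


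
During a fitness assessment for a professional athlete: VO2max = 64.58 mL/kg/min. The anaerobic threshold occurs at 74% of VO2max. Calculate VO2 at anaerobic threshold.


AT fraction = 74 / 100 = 0.74
AT VO2 = 64.58 * 0.74
= 47.79 mL/kg/min

47.79 mL/kg/min


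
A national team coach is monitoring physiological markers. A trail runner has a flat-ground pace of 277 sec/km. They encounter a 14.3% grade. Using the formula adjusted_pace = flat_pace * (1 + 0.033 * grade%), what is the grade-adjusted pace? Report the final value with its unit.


Grade factor = 1 + 0.033 * 14.3 = 1.4719
Adjusted = 277 * 1.4719 = 407.72 sec/km

407.72 s/km


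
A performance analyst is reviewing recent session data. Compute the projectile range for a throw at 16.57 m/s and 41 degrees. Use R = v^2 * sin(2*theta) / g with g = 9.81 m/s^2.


Two times the angle = 82 degrees
sin(82) = 0.990268
R = 274.5649 * 0.990268 / 9.81 = 27.716 m

27.716 m


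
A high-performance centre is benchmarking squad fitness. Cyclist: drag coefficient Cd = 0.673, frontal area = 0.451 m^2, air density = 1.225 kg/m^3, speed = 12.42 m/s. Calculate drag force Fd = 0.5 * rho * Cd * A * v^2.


v^2 = 12.42^2 = 154.2564
Fd = 0.5 * 1.225 * 0.673 * 0.451 * 154.2564
= 28.677 N

28.677 N


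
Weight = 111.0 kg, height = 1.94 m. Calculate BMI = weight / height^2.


height^2 = 1.94^2 = 3.7636
BMI = 111.0 / 3.7636 = 29.49 kg/m^2

29.49 kg/m^2


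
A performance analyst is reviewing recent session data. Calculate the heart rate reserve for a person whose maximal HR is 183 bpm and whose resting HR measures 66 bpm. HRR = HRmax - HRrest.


HRmax = 183 bpm
HRrest = 66 bpm
HRR = 183 - 66 = 117 bpm

117 bpm


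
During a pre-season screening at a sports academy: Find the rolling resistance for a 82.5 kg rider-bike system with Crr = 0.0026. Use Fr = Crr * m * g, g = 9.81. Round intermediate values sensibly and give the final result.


m * g = 82.5 * 9.81 = 809.325 N
Fr = 0.0026 * 809.325 = 2.104 N

2.104 N


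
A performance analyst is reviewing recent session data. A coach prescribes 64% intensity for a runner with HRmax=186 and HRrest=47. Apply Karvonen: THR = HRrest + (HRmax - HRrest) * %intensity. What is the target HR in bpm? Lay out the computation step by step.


Heart rate reserve = 186 - 47 = 139
Intensity fraction = 64 / 100 = 0.64
THR = 47 + 139 * 0.64 = 135.96 bpm

135.96 bpm


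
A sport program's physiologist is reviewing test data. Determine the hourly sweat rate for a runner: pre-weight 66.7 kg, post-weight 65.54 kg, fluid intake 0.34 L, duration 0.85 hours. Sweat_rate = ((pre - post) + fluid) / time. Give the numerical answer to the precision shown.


Mass lost = 66.7 - 65.54 = 1.16 kg
Add fluid consumed: 1.16 + 0.34 = 1.5 L total sweat
Sweat rate = 1.5 / 0.85 = 1.765 L/h

1.765 L/h


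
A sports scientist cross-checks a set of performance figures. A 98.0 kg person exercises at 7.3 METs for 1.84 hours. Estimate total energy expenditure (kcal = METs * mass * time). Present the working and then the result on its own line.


Energy = METs * mass(kg) * time(h)
= 7.3 * 98.0 * 1.84
= 1316.34 kcal

1316.34 kcal


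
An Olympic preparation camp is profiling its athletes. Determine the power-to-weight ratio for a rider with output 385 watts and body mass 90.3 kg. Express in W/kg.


P/W = 385 / 90.3 = 4.264 W/kg

4.264 W/kg


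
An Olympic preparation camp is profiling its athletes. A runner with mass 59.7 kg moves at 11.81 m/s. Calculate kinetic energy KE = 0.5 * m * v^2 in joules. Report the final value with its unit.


v^2 = 11.81^2 = 139.4761
KE = 0.5 * 59.7 * 139.4761
= 4163.36 J

4163.36 J


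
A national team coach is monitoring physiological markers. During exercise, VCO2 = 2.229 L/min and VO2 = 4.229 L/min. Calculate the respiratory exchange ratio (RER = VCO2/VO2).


RER = VCO2 / VO2
= 2.229 / 4.229
= 0.5271

0.5271


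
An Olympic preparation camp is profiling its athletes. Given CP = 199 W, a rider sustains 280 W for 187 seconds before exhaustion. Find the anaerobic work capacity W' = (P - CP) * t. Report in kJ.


Excess power = 280 - 199 = 81 W
Work above CP = 81 * 187 = 15147 J
W' = 15.147 kJ

15.147 kJ


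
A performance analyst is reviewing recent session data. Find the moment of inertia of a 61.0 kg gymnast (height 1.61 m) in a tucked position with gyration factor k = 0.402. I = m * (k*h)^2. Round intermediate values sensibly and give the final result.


Radius of gyration = 0.402 * 1.61 = 0.64722 m
I = 61.0 * 0.64722^2
= 61.0 * 0.418894
= 25.553 kg*m^2

25.553 kg*m^2


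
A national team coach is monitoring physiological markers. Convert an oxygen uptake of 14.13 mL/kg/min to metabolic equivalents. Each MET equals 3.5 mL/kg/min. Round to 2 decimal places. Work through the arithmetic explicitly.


One MET = 3.5 mL/kg/min
Number of METs = 14.13 / 3.5
= 4.04 METs

4.04 METs


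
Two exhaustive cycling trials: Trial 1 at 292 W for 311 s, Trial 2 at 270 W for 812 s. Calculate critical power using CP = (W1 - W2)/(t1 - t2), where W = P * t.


W1 = 292 * 311 = 90812 J
W2 = 270 * 812 = 219240 J
CP = (90812 - 219240) / (311 - 812)
= -128428 / -501
= 256.34 W

256.34 W


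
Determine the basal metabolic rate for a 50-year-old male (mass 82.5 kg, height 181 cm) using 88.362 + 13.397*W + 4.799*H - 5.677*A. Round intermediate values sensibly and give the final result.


BMR = 88.362 + 13.397*82.5 + 4.799*181 - 5.677*50
= 1778.38 kcal/day

1778.38 kcal/day


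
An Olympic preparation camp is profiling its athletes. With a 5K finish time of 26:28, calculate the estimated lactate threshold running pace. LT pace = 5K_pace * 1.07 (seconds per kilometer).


Race duration = 1588 s for 5 km
Average pace = 1588 / 5 = 317.6 s/km
LT pace = 317.6 * 1.07
= 339.83 s/km

339.83 s/km


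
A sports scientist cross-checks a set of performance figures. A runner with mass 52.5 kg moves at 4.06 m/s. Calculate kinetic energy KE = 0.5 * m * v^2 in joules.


v^2 = 4.06^2 = 16.4836
KE = 0.5 * 52.5 * 16.4836
= 432.69 J

432.69 J


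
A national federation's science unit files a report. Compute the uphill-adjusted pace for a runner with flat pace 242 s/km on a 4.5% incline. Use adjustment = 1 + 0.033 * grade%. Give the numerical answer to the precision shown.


Adjustment factor = 1 + 0.033 * 4.5 = 1.1485
Grade-adjusted pace = 242 * 1.1485 = 277.94 s/km

277.94 s/km


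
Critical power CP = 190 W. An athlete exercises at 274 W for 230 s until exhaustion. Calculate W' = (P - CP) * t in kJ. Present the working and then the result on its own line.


P - CP = 274 - 190 = 84 W
W' = 84 * 230 = 19320 J
= 19320 / 1000 = 19.32 kJ

19.32 kJ
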